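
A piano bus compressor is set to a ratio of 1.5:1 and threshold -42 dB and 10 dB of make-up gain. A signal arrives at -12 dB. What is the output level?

-12 dB

The input is 30 dB above the -42 dB threshold.
1.5:1 compression reduces that to 30/1.5 = 20 dB over.
So the level is -42 + 20 = -22 dB; make-up adds 10 dB, giving -12 dB.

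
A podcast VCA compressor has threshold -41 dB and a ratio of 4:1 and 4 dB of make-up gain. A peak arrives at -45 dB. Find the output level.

-45 dB is 4 dB below the -41 dB threshold, so no gain reduction is applied.
Make-up gain adds 4 dB: -45 + 4 = -41 dB.

-41 dB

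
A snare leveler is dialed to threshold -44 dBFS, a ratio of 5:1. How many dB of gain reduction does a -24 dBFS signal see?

16 dB

The signal is 20 dB above threshold.
At 5:1, output sits 20/5 = 4 dB above threshold.
GR = overshoot in − overshoot out = 20 − 4 = 16 dB.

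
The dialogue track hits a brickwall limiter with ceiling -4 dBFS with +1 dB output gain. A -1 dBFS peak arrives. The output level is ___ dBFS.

At ∞:1, everything above -4 dBFS is held at the ceiling.
Output gain then adds 1 dB: -4 + 1 = -3 dBFS.

-3 dBFS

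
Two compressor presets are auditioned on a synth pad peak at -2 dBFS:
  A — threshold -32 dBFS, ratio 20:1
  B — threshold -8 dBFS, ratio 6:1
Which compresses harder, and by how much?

A, by 23.5 dB

A: overshoot 30 dB → output overshoot 1.5 dB → GR 28.5 dB.
B: overshoot 6 dB → output overshoot 1 dB → GR 5 dB.
A applies 23.5 dB more gain reduction.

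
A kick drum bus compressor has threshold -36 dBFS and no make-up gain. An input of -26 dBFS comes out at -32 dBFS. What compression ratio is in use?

2.5:1

Input overshoot = -26 − (-36) = 10 dB; output overshoot = -32 − (-36) = 4 dB.
Ratio = 10 / 4 = 2.5.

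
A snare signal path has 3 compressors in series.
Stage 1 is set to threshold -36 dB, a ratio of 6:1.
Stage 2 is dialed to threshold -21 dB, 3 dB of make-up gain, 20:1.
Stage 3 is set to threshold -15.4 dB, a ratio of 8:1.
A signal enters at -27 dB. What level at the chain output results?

Stage 1: overshoot 9 dB → 9/6 = 1.5 dB → -34.5 dB.
Stage 2: -34.5 dB is at or below the -21 dB threshold — no compression; make-up brings it to -31.5 dB.
Stage 3: -31.5 dB ≤ -15.4 dB, so stage 3 doesn't engage; output -31.5 dB.

-31.5 dB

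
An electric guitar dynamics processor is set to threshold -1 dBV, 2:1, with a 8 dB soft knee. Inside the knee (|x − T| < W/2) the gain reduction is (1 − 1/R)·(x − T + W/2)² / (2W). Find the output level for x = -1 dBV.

x − T + W/2 = -1 − (-1) + 4 = 4.
GR = (1 − 1/2) × 4² / 16 = 0.5 × 16 / 16 = 0.5 dB.
Output = -1 − 0.5 = -1.5 dBV.

-1.5 dBV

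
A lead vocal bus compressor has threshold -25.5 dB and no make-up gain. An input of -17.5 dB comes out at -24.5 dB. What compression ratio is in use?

Input overshoot = -17.5 − (-25.5) = 8 dB; output overshoot = -24.5 − (-25.5) = 1 dB.
Ratio = 8 / 1 = 8.

8:1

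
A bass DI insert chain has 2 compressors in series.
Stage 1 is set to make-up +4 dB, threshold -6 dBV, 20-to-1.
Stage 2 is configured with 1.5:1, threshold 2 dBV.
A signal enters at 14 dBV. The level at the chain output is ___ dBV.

-1 dBV

Stage 1: 20 dB above -6 dBV, reduced 20:1 to 1 dB above → -5 dBV; +4 dB make-up → -1 dBV.
Stage 2: -1 dBV is at or below the 2 dBV threshold — no compression; output -1 dBV.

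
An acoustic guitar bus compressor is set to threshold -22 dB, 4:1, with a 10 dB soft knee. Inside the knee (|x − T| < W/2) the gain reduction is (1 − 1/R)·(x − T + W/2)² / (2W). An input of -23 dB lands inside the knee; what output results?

-23.6 dB

x − T + W/2 = -23 − (-22) + 5 = 4.
GR = (1 − 1/4) × 4² / 20 = 0.75 × 16 / 20 = 0.6 dB.
Output = -23 − 0.6 = -23.6 dB.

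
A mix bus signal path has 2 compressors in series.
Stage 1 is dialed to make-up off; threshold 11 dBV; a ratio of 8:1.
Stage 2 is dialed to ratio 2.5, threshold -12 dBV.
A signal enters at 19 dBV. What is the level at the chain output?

Stage 1: 8 dB above 11 dBV, reduced 8:1 to 1 dB above → 12 dBV.
Stage 2: 24 dB above -12 dBV, reduced 2.5:1 to 9.6 dB above → -2.4 dBV.

-2.4 dBV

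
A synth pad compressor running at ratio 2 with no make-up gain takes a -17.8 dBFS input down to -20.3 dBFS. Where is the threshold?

-22.8 dBFS

Input is 5 dB above T (since output overshoot × R = input overshoot: (-20.3 − T)·2 = -17.8 − T gives T = -22.8 dBFS).
Check: -22.8 + (-17.8 − (-22.8))/2 = -22.8 + 2.5 = -20.3 dBFS. ✓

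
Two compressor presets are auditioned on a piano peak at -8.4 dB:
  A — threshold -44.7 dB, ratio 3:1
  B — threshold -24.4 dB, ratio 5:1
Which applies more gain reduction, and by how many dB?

A: overshoot 36.3 dB → output overshoot 12.1 dB → GR 24.2 dB.
B: overshoot 16 dB → output overshoot 3.2 dB → GR 12.8 dB.
A reduces 11.4 dB more.

A, by 11.4 dB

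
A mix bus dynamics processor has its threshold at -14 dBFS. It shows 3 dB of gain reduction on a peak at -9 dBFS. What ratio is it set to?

2.5:1

Input overshoot = -9 − (-14) = 5 dB.
Output overshoot = 5 − 3 = 2 dB.
Ratio = input overshoot / output overshoot = 5 / 2 = 2.5.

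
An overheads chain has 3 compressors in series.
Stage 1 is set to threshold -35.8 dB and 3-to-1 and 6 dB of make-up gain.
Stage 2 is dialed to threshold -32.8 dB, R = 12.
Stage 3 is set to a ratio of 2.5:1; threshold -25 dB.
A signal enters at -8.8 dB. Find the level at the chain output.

Stage 1: -8.8 dB is 27 dB over -35.8 dB; at 3:1 that becomes 9 dB over, giving -26.8 dB; +6 dB make-up → -20.8 dB.
Stage 2: -20.8 dB is 12 dB over -32.8 dB; at 12:1 that becomes 1 dB over, giving -31.8 dB.
Stage 3: -31.8 dB ≤ -25 dB, so stage 3 doesn't engage; output -31.8 dB.

-31.8 dB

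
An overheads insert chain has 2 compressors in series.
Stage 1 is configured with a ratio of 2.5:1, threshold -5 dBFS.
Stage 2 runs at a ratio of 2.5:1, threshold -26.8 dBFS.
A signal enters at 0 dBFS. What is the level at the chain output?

Stage 1: 5 dB above -5 dBFS, reduced 2.5:1 to 2 dB above → -3 dBFS.
Stage 2: overshoot 23.8 dB → 23.8/2.5 = 9.52 dB → -17.28 dBFS.

-17.28 dBFS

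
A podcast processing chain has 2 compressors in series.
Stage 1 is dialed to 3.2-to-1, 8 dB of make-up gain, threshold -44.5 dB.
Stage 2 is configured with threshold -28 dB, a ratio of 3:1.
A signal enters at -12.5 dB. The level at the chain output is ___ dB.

Stage 1: -12.5 dB is 32 dB over -44.5 dB; at 3.2:1 that becomes 10 dB over, giving -34.5 dB; +8 dB make-up → -26.5 dB.
Stage 2: -26.5 dB is 1.5 dB over -28 dB; at 3:1 that becomes 0.5 dB over, giving -27.5 dB.

-27.5 dB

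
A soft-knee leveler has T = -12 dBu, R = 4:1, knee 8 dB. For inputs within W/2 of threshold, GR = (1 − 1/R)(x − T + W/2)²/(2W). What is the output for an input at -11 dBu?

-12.171875 dBu

x − T + W/2 = -11 − (-12) + 4 = 5.
GR = (1 − 1/4) × 5² / 16 = 0.75 × 25 / 16 = 1.171875 dB.
Output = -11 − 1.171875 = -12.171875 dBu.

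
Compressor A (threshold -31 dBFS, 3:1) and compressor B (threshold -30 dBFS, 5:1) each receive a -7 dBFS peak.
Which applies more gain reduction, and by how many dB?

B, by 2.4 dB

A: 24 dB over, compressed to 8 dB over, so 16 dB of GR.
B: 23 dB over, compressed to 4.6 dB over, so 18.4 dB of GR.
B reduces 2.4 dB more.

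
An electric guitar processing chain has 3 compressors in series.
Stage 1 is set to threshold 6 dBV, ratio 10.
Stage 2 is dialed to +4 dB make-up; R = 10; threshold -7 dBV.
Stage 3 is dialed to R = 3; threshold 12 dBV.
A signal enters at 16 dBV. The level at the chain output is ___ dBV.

Stage 1: overshoot 10 dB → 10/10 = 1 dB → 7 dBV.
Stage 2: overshoot 14 dB → 14/10 = 1.4 dB → -5.6 dBV; +4 dB make-up → -1.6 dBV.
Stage 3: -1.6 dBV is at or below the 12 dBV threshold — no compression; output -1.6 dBV.

-1.6 dBV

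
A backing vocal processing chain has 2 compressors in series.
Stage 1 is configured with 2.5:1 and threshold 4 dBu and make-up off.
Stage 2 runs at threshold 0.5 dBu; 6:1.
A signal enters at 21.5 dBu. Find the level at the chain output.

2.25 dBu

Stage 1: 21.5 dBu is 17.5 dB over 4 dBu; at 2.5:1 that becomes 7 dB over, giving 11 dBu.
Stage 2: overshoot 10.5 dB → 10.5/6 = 1.75 dB → 2.25 dBu.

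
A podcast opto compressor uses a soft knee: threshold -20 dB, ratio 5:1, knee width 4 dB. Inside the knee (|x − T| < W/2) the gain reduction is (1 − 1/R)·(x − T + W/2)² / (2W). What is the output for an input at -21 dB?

x − T + W/2 = -21 − (-20) + 2 = 1.
GR = (1 − 1/5) × 1² / 8 = 0.8 × 1 / 8 = 0.1 dB.
Output = -21 − 0.1 = -21.1 dB.

-21.1 dB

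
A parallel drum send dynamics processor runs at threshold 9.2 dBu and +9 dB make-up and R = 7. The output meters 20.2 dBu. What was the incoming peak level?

23.2 dBu

Remove make-up: 20.2 − 9 = 11.2 dBu.
Post-compression overshoot = 11.2 − 9.2 = 2 dB.
Input overshoot = R × output overshoot = 14 dB → input = 9.2 + 14 = 23.2 dBu.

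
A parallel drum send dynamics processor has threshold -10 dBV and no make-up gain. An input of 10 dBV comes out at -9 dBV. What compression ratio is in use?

20:1

Input overshoot = 10 − (-10) = 20 dB; output overshoot = -9 − (-10) = 1 dB.
Ratio = 20 / 1 = 20.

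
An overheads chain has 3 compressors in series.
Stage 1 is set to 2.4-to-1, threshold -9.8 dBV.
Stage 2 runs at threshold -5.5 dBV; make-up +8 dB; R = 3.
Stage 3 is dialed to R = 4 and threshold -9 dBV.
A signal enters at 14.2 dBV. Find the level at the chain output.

Stage 1: 14.2 dBV is 24 dB over -9.8 dBV; at 2.4:1 that becomes 10 dB over, giving 0.2 dBV.
Stage 2: 5.7 dB above -5.5 dBV, reduced 3:1 to 1.9 dB above → -3.6 dBV; +8 dB make-up → 4.4 dBV.
Stage 3: overshoot 13.4 dB → 13.4/4 = 3.35 dB → -5.65 dBV.

-5.65 dBV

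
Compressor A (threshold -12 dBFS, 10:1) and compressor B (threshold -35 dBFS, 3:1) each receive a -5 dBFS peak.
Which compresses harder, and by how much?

B, by 13.7 dB

A: GR = 7 − 7/10 = 6.3 dB.
B: GR = 30 − 30/3 = 20 dB.
Difference: 13.7 dB in favour of B.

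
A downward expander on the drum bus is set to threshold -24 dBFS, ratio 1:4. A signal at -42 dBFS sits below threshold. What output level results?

The input is 18 dB below the -24 dBFS threshold.
A 1:4 expander multiplies undershoot by 4: 18 × 4 = 72 dB below threshold.
Output = -24 − 72 = -96 dBFS.

-96 dBFS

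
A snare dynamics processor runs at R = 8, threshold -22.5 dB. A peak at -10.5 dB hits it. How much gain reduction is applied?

Overshoot = -10.5 − (-22.5) = 12 dB.
A 8:1 ratio leaves 1.5 dB of that excess.
GR = overshoot in − overshoot out = 12 − 1.5 = 10.5 dB.

10.5 dB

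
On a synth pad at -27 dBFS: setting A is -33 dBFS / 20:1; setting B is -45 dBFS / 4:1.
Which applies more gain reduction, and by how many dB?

B, by 7.8 dB

A: 6 dB over, compressed to 0.3 dB over, so 5.7 dB of GR.
B: 18 dB over, compressed to 4.5 dB over, so 13.5 dB of GR.
B applies 7.8 dB more gain reduction.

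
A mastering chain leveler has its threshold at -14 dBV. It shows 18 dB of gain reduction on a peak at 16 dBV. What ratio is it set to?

2.5:1

Input overshoot = 16 − (-14) = 30 dB.
Output overshoot = 30 − 18 = 12 dB.
Ratio = input overshoot / output overshoot = 30 / 12 = 2.5.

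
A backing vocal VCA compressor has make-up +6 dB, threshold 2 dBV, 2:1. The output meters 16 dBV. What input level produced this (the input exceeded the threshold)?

Before make-up, the level was 16 − 6 = 10 dBV.
That's 8 dB above the 2 dBV threshold.
Input overshoot = R × output overshoot = 16 dB → input = 2 + 16 = 18 dBV.

18 dBV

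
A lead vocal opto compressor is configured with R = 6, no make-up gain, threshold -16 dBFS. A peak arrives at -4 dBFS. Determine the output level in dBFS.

Overshoot: -4 − (-16) = 12 dB.
At 6:1 the overshoot is divided by 6, leaving 2 dB above threshold.
So the level is -16 + 2 = -14 dBFS.

-14 dBFS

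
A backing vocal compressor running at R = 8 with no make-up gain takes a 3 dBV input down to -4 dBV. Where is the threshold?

Gain reduction = 3 − (-4) = 7 dB; output overshoot = GR / (R − 1) = 7 / 7 = 1 dB.
Threshold = output − output overshoot = -4 − 1 = -5 dBV.

-5 dBV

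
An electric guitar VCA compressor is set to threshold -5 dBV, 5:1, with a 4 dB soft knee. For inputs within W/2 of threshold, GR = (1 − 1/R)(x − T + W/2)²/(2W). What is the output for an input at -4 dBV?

x − T + W/2 = -4 − (-5) + 2 = 3.
GR = (1 − 1/5) × 3² / 8 = 0.8 × 9 / 8 = 0.9 dB.
Output = -4 − 0.9 = -4.9 dBV.

-4.9 dBV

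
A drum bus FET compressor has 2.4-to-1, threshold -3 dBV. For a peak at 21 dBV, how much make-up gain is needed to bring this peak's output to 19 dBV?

12 dB

The peak compresses to -3 + 24/2.4 = 7 dBV.
To reach 19 dBV requires 19 − 7 = 12 dB of make-up.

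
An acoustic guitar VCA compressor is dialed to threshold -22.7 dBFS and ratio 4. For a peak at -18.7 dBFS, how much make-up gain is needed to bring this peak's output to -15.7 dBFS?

6 dB

Overshoot 4 dB → 4/4 = 1 dB after compression, so the compressed level is -22.7 + 1 = -21.7 dBFS.
Make-up = target − compressed = -15.7 − (-21.7) = 6 dB.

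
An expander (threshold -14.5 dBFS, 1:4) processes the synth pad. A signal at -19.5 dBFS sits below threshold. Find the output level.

Below threshold, a 1:4 expander applies gain = (4−1)×(T − x) of attenuation.
(4−1) × 5 = 15 dB, so output = -19.5 − 15 = -34.5 dBFS.

-34.5 dBFS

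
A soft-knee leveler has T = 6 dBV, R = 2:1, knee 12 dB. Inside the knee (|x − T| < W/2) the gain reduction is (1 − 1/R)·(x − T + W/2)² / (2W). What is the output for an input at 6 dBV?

5.25 dBV

x − T + W/2 = 6 − 6 + 6 = 6.
GR = (1 − 1/2) × 6² / 24 = 0.5 × 36 / 24 = 0.75 dB.
Output = 6 − 0.75 = 5.25 dBV.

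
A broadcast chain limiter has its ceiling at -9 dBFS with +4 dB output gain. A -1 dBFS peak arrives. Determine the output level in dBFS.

At ∞:1, everything above -9 dBFS is held at the ceiling.
Output gain then adds 4 dB: -9 + 4 = -5 dBFS.

-5 dBFS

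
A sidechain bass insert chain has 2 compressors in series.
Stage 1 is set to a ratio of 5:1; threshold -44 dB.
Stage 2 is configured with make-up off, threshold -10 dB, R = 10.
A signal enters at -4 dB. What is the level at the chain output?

-36 dB

Stage 1: overshoot 40 dB → 40/5 = 8 dB → -36 dB.
Stage 2: -36 dB is at or below the -10 dB threshold — no compression; output -36 dB.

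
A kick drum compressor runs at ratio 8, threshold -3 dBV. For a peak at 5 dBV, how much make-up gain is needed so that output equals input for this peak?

7 dB

The peak compresses to -3 + 8/8 = -2 dBV.
To reach 5 dBV requires 5 − (-2) = 7 dB of make-up.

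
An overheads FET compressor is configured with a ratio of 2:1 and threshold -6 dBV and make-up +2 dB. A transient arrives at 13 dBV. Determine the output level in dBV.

The input is 19 dB above the -6 dBV threshold.
The 19 dB excess becomes 9.5 dB after 2:1 reduction.
Output = -6 + 9.5 = 3.5 dBV; make-up adds 2 dB, giving 5.5 dBV.

5.5 dBV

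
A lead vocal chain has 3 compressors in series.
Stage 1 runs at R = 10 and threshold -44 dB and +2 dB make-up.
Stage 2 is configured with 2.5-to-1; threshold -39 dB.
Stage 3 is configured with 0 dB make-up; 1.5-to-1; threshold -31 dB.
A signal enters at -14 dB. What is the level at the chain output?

-39 dB

Stage 1: -14 dB is 30 dB over -44 dB; at 10:1 that becomes 3 dB over, giving -41 dB; +2 dB make-up → -39 dB.
Stage 2: -39 dB is at or below the -39 dB threshold — no compression; output -39 dB.
Stage 3: below threshold (-39 ≤ -31); passes unchanged; output -39 dB.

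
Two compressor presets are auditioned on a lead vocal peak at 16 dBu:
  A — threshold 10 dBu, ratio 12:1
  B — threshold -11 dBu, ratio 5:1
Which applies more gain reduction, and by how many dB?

A: 6 dB over, compressed to 0.5 dB over, so 5.5 dB of GR.
B: 27 dB over, compressed to 5.4 dB over, so 21.6 dB of GR.
B applies 16.1 dB more gain reduction.

B, by 16.1 dB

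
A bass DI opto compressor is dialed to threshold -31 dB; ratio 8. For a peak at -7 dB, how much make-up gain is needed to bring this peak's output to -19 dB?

Overshoot 24 dB → 24/8 = 3 dB after compression, so the compressed level is -31 + 3 = -28 dB.
Make-up = target − compressed = -19 − (-28) = 9 dB.

9 dB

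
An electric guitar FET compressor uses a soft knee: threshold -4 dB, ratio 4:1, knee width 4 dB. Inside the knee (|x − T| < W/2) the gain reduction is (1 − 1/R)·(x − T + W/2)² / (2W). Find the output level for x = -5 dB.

-5.09375 dB

x − T + W/2 = -5 − (-4) + 2 = 1.
GR = (1 − 1/4) × 1² / 8 = 0.75 × 1 / 8 = 0.09375 dB.
Output = -5 − 0.09375 = -5.09375 dB.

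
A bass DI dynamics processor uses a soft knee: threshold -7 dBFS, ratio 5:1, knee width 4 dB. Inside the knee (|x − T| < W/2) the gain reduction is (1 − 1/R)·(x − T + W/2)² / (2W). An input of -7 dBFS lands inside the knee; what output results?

-7.4 dBFS

x − T + W/2 = -7 − (-7) + 2 = 2.
GR = (1 − 1/5) × 2² / 8 = 0.8 × 4 / 8 = 0.4 dB.
Output = -7 − 0.4 = -7.4 dBFS.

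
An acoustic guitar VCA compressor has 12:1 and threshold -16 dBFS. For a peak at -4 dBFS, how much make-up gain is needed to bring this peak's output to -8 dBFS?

Overshoot 12 dB → 12/12 = 1 dB after compression, so the compressed level is -16 + 1 = -15 dBFS.
Make-up = target − compressed = -8 − (-15) = 7 dB.

7 dB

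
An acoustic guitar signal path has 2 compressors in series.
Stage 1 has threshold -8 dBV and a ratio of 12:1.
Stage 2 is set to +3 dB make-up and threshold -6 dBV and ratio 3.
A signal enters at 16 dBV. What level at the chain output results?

Stage 1: overshoot 24 dB → 24/12 = 2 dB → -6 dBV.
Stage 2: -6 dBV ≤ -6 dBV, so stage 2 doesn't engage; make-up brings it to -3 dBV.

-3 dBV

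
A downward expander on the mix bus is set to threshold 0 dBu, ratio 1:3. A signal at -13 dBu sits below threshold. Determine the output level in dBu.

-39 dBu

Below threshold, a 1:3 expander applies gain = (3−1)×(T − x) of attenuation.
(3−1) × 13 = 26 dB, so output = -13 − 26 = -39 dBu.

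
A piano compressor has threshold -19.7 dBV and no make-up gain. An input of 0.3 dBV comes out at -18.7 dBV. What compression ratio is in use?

20:1

Input overshoot = 0.3 − (-19.7) = 20 dB; output overshoot = -18.7 − (-19.7) = 1 dB.
Ratio = 20 / 1 = 20.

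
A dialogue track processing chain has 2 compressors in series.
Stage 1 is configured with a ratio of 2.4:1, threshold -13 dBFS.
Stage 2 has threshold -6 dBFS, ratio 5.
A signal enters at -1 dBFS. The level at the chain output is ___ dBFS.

Stage 1: 12 dB above -13 dBFS, reduced 2.4:1 to 5 dB above → -8 dBFS.
Stage 2: -8 dBFS ≤ -6 dBFS, so stage 2 doesn't engage; output -8 dBFS.

-8 dBFS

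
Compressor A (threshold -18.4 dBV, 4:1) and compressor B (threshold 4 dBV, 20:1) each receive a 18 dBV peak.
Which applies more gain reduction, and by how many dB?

A, by 14 dB

A: 36.4 dB over, compressed to 9.1 dB over, so 27.3 dB of GR.
B: 14 dB over, compressed to 0.7 dB over, so 13.3 dB of GR.
A applies 14 dB more gain reduction.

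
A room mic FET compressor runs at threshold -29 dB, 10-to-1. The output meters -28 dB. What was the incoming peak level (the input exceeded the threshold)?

That's 1 dB above the -29 dB threshold.
Undo the ratio: input overshoot = 1 × 10 = 10 dB, giving input = -19 dB.

-19 dB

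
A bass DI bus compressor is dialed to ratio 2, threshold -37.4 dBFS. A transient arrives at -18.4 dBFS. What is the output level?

The input is 19 dB above the -37.4 dBFS threshold.
2:1 compression reduces that to 19/2 = 9.5 dB over.
That puts the output at -27.9 dBFS.

-27.9 dBFS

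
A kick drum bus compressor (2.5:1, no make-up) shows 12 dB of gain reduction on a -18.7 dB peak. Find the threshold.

Gain reduction = -18.7 − (-30.7) = 12 dB; output overshoot = GR / (R − 1) = 12 / 1.5 = 8 dB.
Threshold = output − output overshoot = -30.7 − 8 = -38.7 dB.

-38.7 dB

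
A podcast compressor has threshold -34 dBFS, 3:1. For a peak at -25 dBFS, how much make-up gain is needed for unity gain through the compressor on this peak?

6 dB

Overshoot 9 dB → 9/3 = 3 dB after compression, so the compressed level is -34 + 3 = -31 dBFS.
Make-up = target − compressed = -25 − (-31) = 6 dB.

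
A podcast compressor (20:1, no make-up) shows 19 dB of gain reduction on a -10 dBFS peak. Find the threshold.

Gain reduction = -10 − (-29) = 19 dB; output overshoot = GR / (R − 1) = 19 / 19 = 1 dB.
Threshold = output − output overshoot = -29 − 1 = -30 dBFS.

-30 dBFS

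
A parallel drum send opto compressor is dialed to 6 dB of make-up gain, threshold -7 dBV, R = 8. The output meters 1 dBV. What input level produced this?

9 dBV

Stripping the +6 dB make-up gives -5 dBV at the gain stage.
That's 2 dB above the -7 dBV threshold.
Input overshoot = R × output overshoot = 16 dB → input = -7 + 16 = 9 dBV.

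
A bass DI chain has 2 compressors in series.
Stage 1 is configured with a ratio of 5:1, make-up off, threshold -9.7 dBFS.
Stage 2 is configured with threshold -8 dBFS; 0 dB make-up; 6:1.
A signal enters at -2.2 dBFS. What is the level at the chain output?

-8.2 dBFS

Stage 1: -2.2 dBFS is 7.5 dB over -9.7 dBFS; at 5:1 that becomes 1.5 dB over, giving -8.2 dBFS.
Stage 2: below threshold (-8.2 ≤ -8); passes unchanged; output -8.2 dBFS.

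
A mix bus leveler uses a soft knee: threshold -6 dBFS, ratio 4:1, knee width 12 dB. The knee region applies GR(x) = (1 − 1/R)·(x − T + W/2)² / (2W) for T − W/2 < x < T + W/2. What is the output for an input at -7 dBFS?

x − T + W/2 = -7 − (-6) + 6 = 5.
GR = (1 − 1/4) × 5² / 24 = 0.75 × 25 / 24 = 0.78125 dB.
Output = -7 − 0.78125 = -7.78125 dBFS.

-7.78125 dBFS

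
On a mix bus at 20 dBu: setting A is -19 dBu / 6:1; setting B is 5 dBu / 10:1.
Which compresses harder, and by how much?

A: GR = 39 − 39/6 = 32.5 dB.
B: GR = 15 − 15/10 = 13.5 dB.
A applies 19 dB more gain reduction.

A, by 19 dB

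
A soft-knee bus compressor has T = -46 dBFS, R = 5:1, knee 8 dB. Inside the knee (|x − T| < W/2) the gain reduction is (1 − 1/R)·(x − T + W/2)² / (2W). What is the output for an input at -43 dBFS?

x − T + W/2 = -43 − (-46) + 4 = 7.
GR = (1 − 1/5) × 7² / 16 = 0.8 × 49 / 16 = 2.45 dB.
Output = -43 − 2.45 = -45.45 dBFS.

-45.45 dBFS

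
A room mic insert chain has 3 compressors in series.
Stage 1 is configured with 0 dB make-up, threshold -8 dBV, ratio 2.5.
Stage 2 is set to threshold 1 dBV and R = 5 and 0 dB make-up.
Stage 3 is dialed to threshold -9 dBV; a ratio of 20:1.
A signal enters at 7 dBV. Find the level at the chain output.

Stage 1: overshoot 15 dB → 15/2.5 = 6 dB → -2 dBV.
Stage 2: -2 dBV ≤ 1 dBV, so stage 2 doesn't engage; output -2 dBV.
Stage 3: 7 dB above -9 dBV, reduced 20:1 to 0.35 dB above → -8.65 dBV.

-8.65 dBV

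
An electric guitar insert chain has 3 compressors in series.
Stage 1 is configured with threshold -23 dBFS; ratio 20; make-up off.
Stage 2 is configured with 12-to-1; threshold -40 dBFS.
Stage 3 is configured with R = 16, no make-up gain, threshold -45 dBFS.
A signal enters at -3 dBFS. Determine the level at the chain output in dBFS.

Stage 1: 20 dB above -23 dBFS, reduced 20:1 to 1 dB above → -22 dBFS.
Stage 2: 18 dB above -40 dBFS, reduced 12:1 to 1.5 dB above → -38.5 dBFS.
Stage 3: -38.5 dBFS is 6.5 dB over -45 dBFS; at 16:1 that becomes 0.40625 dB over, giving -44.59375 dBFS.

-44.59375 dBFS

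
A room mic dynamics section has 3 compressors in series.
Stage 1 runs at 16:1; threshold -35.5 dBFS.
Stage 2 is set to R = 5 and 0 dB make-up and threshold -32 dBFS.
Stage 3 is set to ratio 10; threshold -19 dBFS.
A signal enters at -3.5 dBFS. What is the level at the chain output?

-33.5 dBFS

Stage 1: overshoot 32 dB → 32/16 = 2 dB → -33.5 dBFS.
Stage 2: -33.5 dBFS ≤ -32 dBFS, so stage 2 doesn't engage; output -33.5 dBFS.
Stage 3: below threshold (-33.5 ≤ -19); passes unchanged; output -33.5 dBFS.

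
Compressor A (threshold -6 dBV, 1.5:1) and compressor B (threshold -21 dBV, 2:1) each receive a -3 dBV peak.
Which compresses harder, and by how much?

A: overshoot 3 dB → output overshoot 2 dB → GR 1 dB.
B: overshoot 18 dB → output overshoot 9 dB → GR 9 dB.
B applies 8 dB more gain reduction.

B, by 8 dB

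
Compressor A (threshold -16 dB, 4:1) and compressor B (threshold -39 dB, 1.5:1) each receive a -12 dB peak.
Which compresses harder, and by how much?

B, by 6 dB

A: 4 dB over, compressed to 1 dB over, so 3 dB of GR.
B: 27 dB over, compressed to 18 dB over, so 9 dB of GR.
B applies 6 dB more gain reduction.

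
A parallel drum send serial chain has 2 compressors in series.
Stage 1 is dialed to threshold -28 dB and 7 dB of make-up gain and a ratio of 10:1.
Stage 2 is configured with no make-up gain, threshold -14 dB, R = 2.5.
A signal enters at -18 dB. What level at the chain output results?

-20 dB

Stage 1: 10 dB above -28 dB, reduced 10:1 to 1 dB above → -27 dB; +7 dB make-up → -20 dB.
Stage 2: -20 dB is at or below the -14 dB threshold — no compression; output -20 dB.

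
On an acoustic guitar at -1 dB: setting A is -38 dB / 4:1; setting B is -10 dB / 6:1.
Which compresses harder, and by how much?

A: 37 dB over, compressed to 9.25 dB over, so 27.75 dB of GR.
B: 9 dB over, compressed to 1.5 dB over, so 7.5 dB of GR.
A reduces 20.25 dB more.

A, by 20.25 dB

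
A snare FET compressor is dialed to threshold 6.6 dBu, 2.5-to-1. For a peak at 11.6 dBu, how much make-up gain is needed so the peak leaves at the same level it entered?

Overshoot 5 dB → 5/2.5 = 2 dB after compression, so the compressed level is 6.6 + 2 = 8.6 dBu.
Make-up = target − compressed = 11.6 − 8.6 = 3 dB.

3 dB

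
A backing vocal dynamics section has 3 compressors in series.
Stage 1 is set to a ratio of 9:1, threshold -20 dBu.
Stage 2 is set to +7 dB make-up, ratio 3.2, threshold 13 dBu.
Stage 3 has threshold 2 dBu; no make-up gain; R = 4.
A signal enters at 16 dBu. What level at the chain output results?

Stage 1: overshoot 36 dB → 36/9 = 4 dB → -16 dBu.
Stage 2: below threshold (-16 ≤ 13); passes unchanged; make-up brings it to -9 dBu.
Stage 3: -9 dBu ≤ 2 dBu, so stage 3 doesn't engage; output -9 dBu.

-9 dBu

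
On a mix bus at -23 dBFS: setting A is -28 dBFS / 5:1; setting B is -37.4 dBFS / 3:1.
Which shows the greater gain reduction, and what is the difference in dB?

B, by 5.6 dB

A: overshoot 5 dB → output overshoot 1 dB → GR 4 dB.
B: overshoot 14.4 dB → output overshoot 4.8 dB → GR 9.6 dB.
B reduces 5.6 dB more.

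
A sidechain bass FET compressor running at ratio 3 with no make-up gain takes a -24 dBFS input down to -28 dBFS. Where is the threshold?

Input is 6 dB above T (since output overshoot × R = input overshoot: (-28 − T)·3 = -24 − T gives T = -30 dBFS).
Check: -30 + (-24 − (-30))/3 = -30 + 2 = -28 dBFS. ✓

-30 dBFS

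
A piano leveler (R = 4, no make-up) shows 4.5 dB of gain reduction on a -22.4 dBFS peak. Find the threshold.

-28.4 dBFS

Let T be the threshold. Output overshoot = (input overshoot)/R, so -26.9 − T = (-22.4 − T)/4.
4·(-26.9 − T) = -22.4 − T → 3·T = -107.6 − (-22.4) = -85.2.
T = -85.2/3 = -28.4 dBFS.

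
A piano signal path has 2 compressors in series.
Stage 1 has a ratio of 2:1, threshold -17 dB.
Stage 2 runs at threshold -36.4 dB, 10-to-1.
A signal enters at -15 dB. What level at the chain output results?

-34.36 dB

Stage 1: -15 dB is 2 dB over -17 dB; at 2:1 that becomes 1 dB over, giving -16 dB.
Stage 2: 20.4 dB above -36.4 dB, reduced 10:1 to 2.04 dB above → -34.36 dB.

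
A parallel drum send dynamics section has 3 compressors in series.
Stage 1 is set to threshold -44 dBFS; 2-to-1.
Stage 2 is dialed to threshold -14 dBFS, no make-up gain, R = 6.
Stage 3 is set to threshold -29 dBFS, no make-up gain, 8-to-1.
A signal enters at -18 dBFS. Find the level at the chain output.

-31 dBFS

Stage 1: -18 dBFS is 26 dB over -44 dBFS; at 2:1 that becomes 13 dB over, giving -31 dBFS.
Stage 2: below threshold (-31 ≤ -14); passes unchanged; output -31 dBFS.
Stage 3: -31 dBFS is at or below the -29 dBFS threshold — no compression; output -31 dBFS.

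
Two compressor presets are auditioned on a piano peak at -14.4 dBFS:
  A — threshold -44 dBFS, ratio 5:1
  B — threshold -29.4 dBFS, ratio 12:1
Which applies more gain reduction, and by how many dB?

A, by 9.93 dB

A: overshoot 29.6 dB → output overshoot 5.92 dB → GR 23.68 dB.
B: overshoot 15 dB → output overshoot 1.25 dB → GR 13.75 dB.
A reduces 9.93 dB more.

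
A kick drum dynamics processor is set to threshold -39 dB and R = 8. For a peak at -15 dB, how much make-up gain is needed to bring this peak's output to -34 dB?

2 dB

Without make-up, output = threshold + overshoot/8 = -39 + 3 = -36 dB.
Gap to target: 2 dB.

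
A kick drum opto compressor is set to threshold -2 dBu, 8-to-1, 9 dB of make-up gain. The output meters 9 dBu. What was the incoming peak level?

Before make-up, the level was 9 − 9 = 0 dBu.
Post-compression overshoot = 0 − (-2) = 2 dB.
Before 8:1 compression the overshoot was 2 × 8 = 16 dB, so input = -2 + 16 = 14 dBu.

14 dBu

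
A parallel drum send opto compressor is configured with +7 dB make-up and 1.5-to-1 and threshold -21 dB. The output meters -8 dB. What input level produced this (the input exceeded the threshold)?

-12 dB

Before make-up, the level was -8 − 7 = -15 dB.
That's 6 dB above the -21 dB threshold.
Before 1.5:1 compression the overshoot was 6 × 1.5 = 9 dB, so input = -21 + 9 = -12 dB.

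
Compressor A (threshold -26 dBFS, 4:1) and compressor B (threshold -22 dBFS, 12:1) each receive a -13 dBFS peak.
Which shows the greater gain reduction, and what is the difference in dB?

A, by 1.5 dB

A: overshoot 13 dB → output overshoot 3.25 dB → GR 9.75 dB.
B: overshoot 9 dB → output overshoot 0.75 dB → GR 8.25 dB.
A applies 1.5 dB more gain reduction.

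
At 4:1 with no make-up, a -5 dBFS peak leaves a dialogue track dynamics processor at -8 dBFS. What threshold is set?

-9 dBFS

Gain reduction = -5 − (-8) = 3 dB; output overshoot = GR / (R − 1) = 3 / 3 = 1 dB.
Threshold = output − output overshoot = -8 − 1 = -9 dBFS.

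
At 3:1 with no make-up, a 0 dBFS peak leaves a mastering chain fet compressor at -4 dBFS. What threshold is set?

-6 dBFS

Let T be the threshold. Output overshoot = (input overshoot)/R, so -4 − T = (0 − T)/3.
3·(-4 − T) = 0 − T → 2·T = -12 − 0 = -12.
T = -12/2 = -6 dBFS.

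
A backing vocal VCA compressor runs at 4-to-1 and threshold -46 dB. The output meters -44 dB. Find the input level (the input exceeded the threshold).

The compressed level sits -44 − (-46) = 2 dB over threshold.
Undo the ratio: input overshoot = 2 × 4 = 8 dB, giving input = -38 dB.

-38 dB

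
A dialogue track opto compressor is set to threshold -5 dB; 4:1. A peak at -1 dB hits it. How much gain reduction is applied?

The signal is 4 dB above threshold.
At 4:1, output sits 4/4 = 1 dB above threshold.
So the signal is attenuated by 4 − 1 = 3 dB.

3 dB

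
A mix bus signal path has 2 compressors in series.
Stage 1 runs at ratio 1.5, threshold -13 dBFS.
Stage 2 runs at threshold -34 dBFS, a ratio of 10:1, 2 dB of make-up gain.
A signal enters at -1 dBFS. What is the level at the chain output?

-29.1 dBFS

Stage 1: -1 dBFS is 12 dB over -13 dBFS; at 1.5:1 that becomes 8 dB over, giving -5 dBFS.
Stage 2: overshoot 29 dB → 29/10 = 2.9 dB → -31.1 dBFS; +2 dB make-up → -29.1 dBFS.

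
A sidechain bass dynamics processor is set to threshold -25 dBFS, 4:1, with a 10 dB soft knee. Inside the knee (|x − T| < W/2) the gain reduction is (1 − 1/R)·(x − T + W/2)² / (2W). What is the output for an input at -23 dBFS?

x − T + W/2 = -23 − (-25) + 5 = 7.
GR = (1 − 1/4) × 7² / 20 = 0.75 × 49 / 20 = 1.8375 dB.
Output = -23 − 1.8375 = -24.8375 dBFS.

-24.8375 dBFS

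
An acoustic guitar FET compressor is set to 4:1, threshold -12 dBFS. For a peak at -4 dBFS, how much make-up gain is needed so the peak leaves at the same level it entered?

Without make-up, output = threshold + overshoot/4 = -12 + 2 = -10 dBFS.
Gap to target: 6 dB.

6 dB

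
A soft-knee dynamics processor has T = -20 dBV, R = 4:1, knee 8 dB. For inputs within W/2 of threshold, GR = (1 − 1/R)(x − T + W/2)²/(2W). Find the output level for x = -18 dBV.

-19.6875 dBV

x − T + W/2 = -18 − (-20) + 4 = 6.
GR = (1 − 1/4) × 6² / 16 = 0.75 × 36 / 16 = 1.6875 dB.
Output = -18 − 1.6875 = -19.6875 dBV.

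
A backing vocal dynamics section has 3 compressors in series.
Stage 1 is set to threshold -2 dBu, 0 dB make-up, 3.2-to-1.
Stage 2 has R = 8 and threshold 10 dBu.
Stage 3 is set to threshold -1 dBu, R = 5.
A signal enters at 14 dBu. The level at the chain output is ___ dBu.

Stage 1: 14 dBu is 16 dB over -2 dBu; at 3.2:1 that becomes 5 dB over, giving 3 dBu.
Stage 2: 3 dBu is at or below the 10 dBu threshold — no compression; output 3 dBu.
Stage 3: overshoot 4 dB → 4/5 = 0.8 dB → -0.2 dBu.

-0.2 dBu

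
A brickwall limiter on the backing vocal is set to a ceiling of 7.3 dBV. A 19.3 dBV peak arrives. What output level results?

A brickwall limiter is an ∞:1 compressor: any input above the ceiling is clamped to 7.3 dBV.

7.3 dBV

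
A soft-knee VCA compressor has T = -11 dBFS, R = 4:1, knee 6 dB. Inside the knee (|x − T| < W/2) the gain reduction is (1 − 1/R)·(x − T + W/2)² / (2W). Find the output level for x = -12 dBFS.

-12.25 dBFS

x − T + W/2 = -12 − (-11) + 3 = 2.
GR = (1 − 1/4) × 2² / 12 = 0.75 × 4 / 12 = 0.25 dB.
Output = -12 − 0.25 = -12.25 dBFS.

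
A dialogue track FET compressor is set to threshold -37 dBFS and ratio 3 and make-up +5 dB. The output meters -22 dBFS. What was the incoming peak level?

Before make-up, the level was -22 − 5 = -27 dBFS.
Post-compression overshoot = -27 − (-37) = 10 dB.
Undo the ratio: input overshoot = 10 × 3 = 30 dB, giving input = -7 dBFS.

-7 dBFS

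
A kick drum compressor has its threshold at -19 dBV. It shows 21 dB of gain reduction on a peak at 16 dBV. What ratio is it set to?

2.5:1

Input overshoot = 16 − (-19) = 35 dB.
Output overshoot = 35 − 21 = 14 dB.
Ratio = input overshoot / output overshoot = 35 / 14 = 2.5.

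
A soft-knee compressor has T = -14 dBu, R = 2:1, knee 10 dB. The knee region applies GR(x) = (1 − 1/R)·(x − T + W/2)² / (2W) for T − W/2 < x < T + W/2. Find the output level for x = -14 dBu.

-14.625 dBu

x − T + W/2 = -14 − (-14) + 5 = 5.
GR = (1 − 1/2) × 5² / 20 = 0.5 × 25 / 20 = 0.625 dB.
Output = -14 − 0.625 = -14.625 dBu.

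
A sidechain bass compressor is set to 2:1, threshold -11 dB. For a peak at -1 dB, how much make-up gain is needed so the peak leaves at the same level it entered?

The peak compresses to -11 + 10/2 = -6 dB.
To reach -1 dB requires -1 − (-6) = 5 dB of make-up.

5 dB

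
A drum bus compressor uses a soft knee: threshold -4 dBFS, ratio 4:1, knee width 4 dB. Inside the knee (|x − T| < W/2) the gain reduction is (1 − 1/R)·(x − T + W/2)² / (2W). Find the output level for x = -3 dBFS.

-3.84375 dBFS

x − T + W/2 = -3 − (-4) + 2 = 3.
GR = (1 − 1/4) × 3² / 8 = 0.75 × 9 / 8 = 0.84375 dB.
Output = -3 − 0.84375 = -3.84375 dBFS.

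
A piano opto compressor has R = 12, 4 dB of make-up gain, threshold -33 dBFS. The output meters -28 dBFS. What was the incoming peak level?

Stripping the +4 dB make-up gives -32 dBFS at the gain stage.
The compressed level sits -32 − (-33) = 1 dB over threshold.
Undo the ratio: input overshoot = 1 × 12 = 12 dB, giving input = -21 dBFS.

-21 dBFS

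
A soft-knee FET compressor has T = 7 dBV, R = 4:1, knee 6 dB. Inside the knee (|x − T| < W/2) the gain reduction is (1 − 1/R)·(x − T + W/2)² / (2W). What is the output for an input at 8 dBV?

x − T + W/2 = 8 − 7 + 3 = 4.
GR = (1 − 1/4) × 4² / 12 = 0.75 × 16 / 12 = 1 dB.
Output = 8 − 1 = 7 dBV.

7 dBV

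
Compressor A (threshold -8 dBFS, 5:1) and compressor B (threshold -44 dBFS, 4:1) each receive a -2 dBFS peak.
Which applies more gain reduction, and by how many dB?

B, by 26.7 dB

A: 6 dB over, compressed to 1.2 dB over, so 4.8 dB of GR.
B: 42 dB over, compressed to 10.5 dB over, so 31.5 dB of GR.
Difference: 26.7 dB in favour of B.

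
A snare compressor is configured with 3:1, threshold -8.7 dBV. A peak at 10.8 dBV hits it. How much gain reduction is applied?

The signal is 19.5 dB above threshold.
A 3:1 ratio leaves 6.5 dB of that excess.
GR = overshoot in − overshoot out = 19.5 − 6.5 = 13 dB.

13 dB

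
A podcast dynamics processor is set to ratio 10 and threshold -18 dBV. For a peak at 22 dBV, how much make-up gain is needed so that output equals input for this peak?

Overshoot 40 dB → 40/10 = 4 dB after compression, so the compressed level is -18 + 4 = -14 dBV.
Make-up = target − compressed = 22 − (-14) = 36 dB.

36 dB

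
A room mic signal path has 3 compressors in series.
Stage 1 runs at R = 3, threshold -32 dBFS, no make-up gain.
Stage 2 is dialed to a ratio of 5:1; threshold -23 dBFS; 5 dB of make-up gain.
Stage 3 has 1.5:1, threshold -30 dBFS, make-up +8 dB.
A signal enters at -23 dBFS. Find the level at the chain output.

-18 dBFS

Stage 1: overshoot 9 dB → 9/3 = 3 dB → -29 dBFS.
Stage 2: -29 dBFS is at or below the -23 dBFS threshold — no compression; make-up brings it to -24 dBFS.
Stage 3: 6 dB above -30 dBFS, reduced 1.5:1 to 4 dB above → -26 dBFS; +8 dB make-up → -18 dBFS.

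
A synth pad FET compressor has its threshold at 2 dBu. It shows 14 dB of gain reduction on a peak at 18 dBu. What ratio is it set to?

Input overshoot = 18 − 2 = 16 dB.
Output overshoot = 16 − 14 = 2 dB.
Ratio = input overshoot / output overshoot = 16 / 2 = 8.

8:1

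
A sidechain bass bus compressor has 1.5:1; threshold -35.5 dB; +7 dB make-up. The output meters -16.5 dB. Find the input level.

Before make-up, the level was -16.5 − 7 = -23.5 dB.
The compressed level sits -23.5 − (-35.5) = 12 dB over threshold.
Before 1.5:1 compression the overshoot was 12 × 1.5 = 18 dB, so input = -35.5 + 18 = -17.5 dB.

-17.5 dB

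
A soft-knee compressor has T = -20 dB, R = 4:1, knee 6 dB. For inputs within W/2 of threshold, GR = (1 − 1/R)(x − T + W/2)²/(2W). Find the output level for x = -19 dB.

x − T + W/2 = -19 − (-20) + 3 = 4.
GR = (1 − 1/4) × 4² / 12 = 0.75 × 16 / 12 = 1 dB.
Output = -19 − 1 = -20 dB.

-20 dB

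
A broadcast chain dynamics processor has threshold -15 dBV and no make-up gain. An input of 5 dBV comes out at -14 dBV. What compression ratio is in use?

Input overshoot = 5 − (-15) = 20 dB; output overshoot = -14 − (-15) = 1 dB.
Ratio = 20 / 1 = 20.

20:1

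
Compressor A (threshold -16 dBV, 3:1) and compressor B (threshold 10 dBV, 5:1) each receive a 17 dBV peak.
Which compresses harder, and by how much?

A, by 16.4 dB

A: overshoot 33 dB → output overshoot 11 dB → GR 22 dB.
B: overshoot 7 dB → output overshoot 1.4 dB → GR 5.6 dB.
A applies 16.4 dB more gain reduction.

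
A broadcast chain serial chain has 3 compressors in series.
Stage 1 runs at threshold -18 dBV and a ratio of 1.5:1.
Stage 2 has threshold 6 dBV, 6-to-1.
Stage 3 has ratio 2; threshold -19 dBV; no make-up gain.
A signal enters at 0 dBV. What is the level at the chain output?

-12.5 dBV

Stage 1: 0 dBV is 18 dB over -18 dBV; at 1.5:1 that becomes 12 dB over, giving -6 dBV.
Stage 2: -6 dBV is at or below the 6 dBV threshold — no compression; output -6 dBV.
Stage 3: -6 dBV is 13 dB over -19 dBV; at 2:1 that becomes 6.5 dB over, giving -12.5 dBV.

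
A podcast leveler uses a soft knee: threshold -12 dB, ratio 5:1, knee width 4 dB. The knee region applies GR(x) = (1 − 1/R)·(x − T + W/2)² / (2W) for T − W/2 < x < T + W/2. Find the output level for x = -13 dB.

x − T + W/2 = -13 − (-12) + 2 = 1.
GR = (1 − 1/5) × 1² / 8 = 0.8 × 1 / 8 = 0.1 dB.
Output = -13 − 0.1 = -13.1 dB.

-13.1 dB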